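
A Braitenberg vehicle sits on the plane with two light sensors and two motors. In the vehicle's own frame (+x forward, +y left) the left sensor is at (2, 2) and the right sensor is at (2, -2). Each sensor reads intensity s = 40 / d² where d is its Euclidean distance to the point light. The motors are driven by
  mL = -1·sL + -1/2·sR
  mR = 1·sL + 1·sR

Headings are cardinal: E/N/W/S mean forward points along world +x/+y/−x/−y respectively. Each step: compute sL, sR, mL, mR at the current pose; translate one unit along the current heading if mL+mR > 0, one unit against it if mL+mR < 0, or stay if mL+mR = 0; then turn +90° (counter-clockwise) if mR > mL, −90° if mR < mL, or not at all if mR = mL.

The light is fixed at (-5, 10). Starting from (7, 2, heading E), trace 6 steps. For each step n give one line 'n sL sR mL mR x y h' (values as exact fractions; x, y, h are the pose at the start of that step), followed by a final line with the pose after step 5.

0 5/29 5/37 -515/2146 330/1073 7 2 E
1 40/157 40/261 -13580/40977 16720/40977 8 2 N
2 20/101 20/73 -2470/7373 3480/7373 8 3 W
3 40/277 40/181 -12780/50137 18320/50137 7 3 S
4 5/29 5/37 -515/2146 330/1073 7 2 E
5 40/157 40/261 -13580/40977 16720/40977 8 2 N
final 8 3 W

n=0: pose=(7,2,E); sL=5/29, sR=5/37; mL=-515/2146, mR=330/1073; mL+mR=5/74 → advance +1; mR−mL=1175/2146 → turn +1·90°
n=1: pose=(8,2,N); sL=40/157, sR=40/261; mL=-13580/40977, mR=16720/40977; mL+mR=20/261 → advance +1; mR−mL=10100/13659 → turn +1·90°
n=2: pose=(8,3,W); sL=20/101, sR=20/73; mL=-2470/7373, mR=3480/7373; mL+mR=10/73 → advance +1; mR−mL=5950/7373 → turn +1·90°
n=3: pose=(7,3,S); sL=40/277, sR=40/181; mL=-12780/50137, mR=18320/50137; mL+mR=20/181 → advance +1; mR−mL=31100/50137 → turn +1·90°
n=4: pose=(7,2,E); sL=5/29, sR=5/37; mL=-515/2146, mR=330/1073; mL+mR=5/74 → advance +1; mR−mL=1175/2146 → turn +1·90°
n=5: pose=(8,2,N); sL=40/157, sR=40/261; mL=-13580/40977, mR=16720/40977; mL+mR=20/261 → advance +1; mR−mL=10100/13659 → turn +1·90°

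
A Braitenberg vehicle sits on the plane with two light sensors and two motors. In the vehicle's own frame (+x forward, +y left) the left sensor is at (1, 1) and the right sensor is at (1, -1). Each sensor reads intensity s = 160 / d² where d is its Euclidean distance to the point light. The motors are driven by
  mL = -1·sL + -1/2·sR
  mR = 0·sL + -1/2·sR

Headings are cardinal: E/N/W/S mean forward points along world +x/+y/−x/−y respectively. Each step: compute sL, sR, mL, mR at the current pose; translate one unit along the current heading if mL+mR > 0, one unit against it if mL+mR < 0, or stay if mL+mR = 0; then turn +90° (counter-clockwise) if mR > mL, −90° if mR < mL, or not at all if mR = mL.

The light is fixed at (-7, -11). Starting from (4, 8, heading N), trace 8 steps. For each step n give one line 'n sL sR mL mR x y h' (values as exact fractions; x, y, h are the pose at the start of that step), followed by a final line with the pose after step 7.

0 8/25 5/17 -397/850 -5/34 4 8 N
1 160/389 160/461 -104880/179329 -80/461 4 7 W
2 80/229 16/41 -5112/9389 -8/41 5 7 S
3 160/569 160/493 -124400/280517 -80/493 5 8 E
4 8/25 5/17 -397/850 -5/34 4 8 N
5 160/389 160/461 -104880/179329 -80/461 4 7 W
6 80/229 16/41 -5112/9389 -8/41 5 7 S
7 160/569 160/493 -124400/280517 -80/493 5 8 E
final 4 8 N

n=0: pose=(4,8,N); sL=8/25, sR=5/17; mL=-397/850, mR=-5/34; mL+mR=-261/425 → advance -1; mR−mL=8/25 → turn +1·90°
n=1: pose=(4,7,W); sL=160/389, sR=160/461; mL=-104880/179329, mR=-80/461; mL+mR=-136000/179329 → advance -1; mR−mL=160/389 → turn +1·90°
n=2: pose=(5,7,S); sL=80/229, sR=16/41; mL=-5112/9389, mR=-8/41; mL+mR=-6944/9389 → advance -1; mR−mL=80/229 → turn +1·90°
n=3: pose=(5,8,E); sL=160/569, sR=160/493; mL=-124400/280517, mR=-80/493; mL+mR=-169920/280517 → advance -1; mR−mL=160/569 → turn +1·90°
n=4: pose=(4,8,N); sL=8/25, sR=5/17; mL=-397/850, mR=-5/34; mL+mR=-261/425 → advance -1; mR−mL=8/25 → turn +1·90°
n=5: pose=(4,7,W); sL=160/389, sR=160/461; mL=-104880/179329, mR=-80/461; mL+mR=-136000/179329 → advance -1; mR−mL=160/389 → turn +1·90°
n=6: pose=(5,7,S); sL=80/229, sR=16/41; mL=-5112/9389, mR=-8/41; mL+mR=-6944/9389 → advance -1; mR−mL=80/229 → turn +1·90°
n=7: pose=(5,8,E); sL=160/569, sR=160/493; mL=-124400/280517, mR=-80/493; mL+mR=-169920/280517 → advance -1; mR−mL=160/569 → turn +1·90°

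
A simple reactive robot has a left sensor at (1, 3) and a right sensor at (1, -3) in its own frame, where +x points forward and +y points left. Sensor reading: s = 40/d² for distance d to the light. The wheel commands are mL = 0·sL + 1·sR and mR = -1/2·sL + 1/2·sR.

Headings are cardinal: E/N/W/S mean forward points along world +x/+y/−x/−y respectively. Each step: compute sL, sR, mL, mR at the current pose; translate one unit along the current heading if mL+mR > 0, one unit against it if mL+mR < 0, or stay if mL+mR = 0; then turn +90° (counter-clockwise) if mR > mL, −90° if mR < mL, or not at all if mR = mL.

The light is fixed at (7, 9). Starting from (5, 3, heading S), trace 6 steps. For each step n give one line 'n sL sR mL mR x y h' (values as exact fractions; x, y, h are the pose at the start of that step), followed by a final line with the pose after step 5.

n=0: pose=(5,3,S); sL=4/5, sR=20/37; mL=20/37, mR=-24/185; mL+mR=76/185 → advance +1; mR−mL=-124/185 → turn -1·90°
n=1: pose=(5,2,W); sL=40/109, sR=8/5; mL=8/5, mR=336/545; mL+mR=1208/545 → advance +1; mR−mL=-536/545 → turn -1·90°
n=2: pose=(4,2,N); sL=5/9, sR=10/9; mL=10/9, mR=5/18; mL+mR=25/18 → advance +1; mR−mL=-5/6 → turn -1·90°
n=3: pose=(4,3,E); sL=40/13, sR=8/17; mL=8/17, mR=-288/221; mL+mR=-184/221 → advance -1; mR−mL=-392/221 → turn -1·90°
n=4: pose=(3,3,S); sL=4/5, sR=20/49; mL=20/49, mR=-48/245; mL+mR=52/245 → advance +1; mR−mL=-148/245 → turn -1·90°
n=5: pose=(3,2,W); sL=8/25, sR=40/41; mL=40/41, mR=336/1025; mL+mR=1336/1025 → advance +1; mR−mL=-664/1025 → turn -1·90°

0 4/5 20/37 20/37 -24/185 5 3 S
1 40/109 8/5 8/5 336/545 5 2 W
2 5/9 10/9 10/9 5/18 4 2 N
3 40/13 8/17 8/17 -288/221 4 3 E
4 4/5 20/49 20/49 -48/245 3 3 S
5 8/25 40/41 40/41 336/1025 3 2 W
final 2 2 N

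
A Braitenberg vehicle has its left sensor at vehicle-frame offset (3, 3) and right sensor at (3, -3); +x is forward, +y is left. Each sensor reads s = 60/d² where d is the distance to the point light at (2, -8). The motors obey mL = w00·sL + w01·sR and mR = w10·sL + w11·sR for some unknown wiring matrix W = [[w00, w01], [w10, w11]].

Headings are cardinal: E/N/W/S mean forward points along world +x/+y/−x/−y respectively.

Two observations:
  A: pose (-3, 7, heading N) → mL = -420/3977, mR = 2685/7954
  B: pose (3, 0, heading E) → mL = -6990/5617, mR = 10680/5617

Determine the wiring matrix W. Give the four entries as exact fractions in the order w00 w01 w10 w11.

1/2 -1 1 1

obs A: pose=(-3,7,N) → sL=15/97, sR=15/82, mL=-420/3977, mR=2685/7954
obs B: pose=(3,0,E) → sL=60/137, sR=60/41, mL=-6990/5617, mR=10680/5617
sensor matrix S = [[15/97, 15/82], [60/137, 60/41]]; det S = 79650/544849
solve [mL_A; mL_B] = S·[w00; w01] and [mR_A; mR_B] = S·[w10; w11]:
  w00 = 1/2, w01 = -1, w10 = 1, w11 = 1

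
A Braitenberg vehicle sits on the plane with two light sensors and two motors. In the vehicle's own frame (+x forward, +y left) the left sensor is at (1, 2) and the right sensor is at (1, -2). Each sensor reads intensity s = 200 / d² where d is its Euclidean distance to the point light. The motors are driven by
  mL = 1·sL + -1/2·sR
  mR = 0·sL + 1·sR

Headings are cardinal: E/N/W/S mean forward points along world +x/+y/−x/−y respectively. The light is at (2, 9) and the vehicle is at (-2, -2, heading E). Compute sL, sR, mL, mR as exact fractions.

left sensor world pos  = (-1, 0); dL² = 90
right sensor world pos = (-1, -4); dR² = 178
sL = 200/90 = 20/9
sR = 200/178 = 100/89
mL = 1·sL + -1/2·sR = 1330/801
mR = 0·sL + 1·sR = 100/89

20/9 100/89 1330/801 100/89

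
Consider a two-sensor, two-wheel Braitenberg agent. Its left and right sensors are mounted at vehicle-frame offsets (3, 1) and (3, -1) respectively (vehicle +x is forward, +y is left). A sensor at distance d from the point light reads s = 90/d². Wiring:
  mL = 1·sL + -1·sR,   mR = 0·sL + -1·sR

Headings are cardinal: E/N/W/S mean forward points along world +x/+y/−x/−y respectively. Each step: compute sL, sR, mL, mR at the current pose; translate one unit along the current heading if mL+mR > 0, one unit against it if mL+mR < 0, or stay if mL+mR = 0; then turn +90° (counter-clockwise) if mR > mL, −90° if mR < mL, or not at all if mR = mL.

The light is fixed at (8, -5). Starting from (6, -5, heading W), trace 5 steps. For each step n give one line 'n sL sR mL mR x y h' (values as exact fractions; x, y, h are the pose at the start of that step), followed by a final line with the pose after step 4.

0 45/13 45/13 0 -45/13 6 -5 W
1 90/13 10 -40/13 -10 7 -5 N
2 45/2 45/4 45/4 -45/4 7 -6 E
3 45/8 9/2 9/8 -9/2 7 -6 S
4 90/17 90/17 0 -90/17 7 -5 W
final 8 -5 N

n=0: pose=(6,-5,W); sL=45/13, sR=45/13; mL=0, mR=-45/13; mL+mR=-45/13 → advance -1; mR−mL=-45/13 → turn -1·90°
n=1: pose=(7,-5,N); sL=90/13, sR=10; mL=-40/13, mR=-10; mL+mR=-170/13 → advance -1; mR−mL=-90/13 → turn -1·90°
n=2: pose=(7,-6,E); sL=45/2, sR=45/4; mL=45/4, mR=-45/4; mL+mR=0 → advance +0; mR−mL=-45/2 → turn -1·90°
n=3: pose=(7,-6,S); sL=45/8, sR=9/2; mL=9/8, mR=-9/2; mL+mR=-27/8 → advance -1; mR−mL=-45/8 → turn -1·90°
n=4: pose=(7,-5,W); sL=90/17, sR=90/17; mL=0, mR=-90/17; mL+mR=-90/17 → advance -1; mR−mL=-90/17 → turn -1·90°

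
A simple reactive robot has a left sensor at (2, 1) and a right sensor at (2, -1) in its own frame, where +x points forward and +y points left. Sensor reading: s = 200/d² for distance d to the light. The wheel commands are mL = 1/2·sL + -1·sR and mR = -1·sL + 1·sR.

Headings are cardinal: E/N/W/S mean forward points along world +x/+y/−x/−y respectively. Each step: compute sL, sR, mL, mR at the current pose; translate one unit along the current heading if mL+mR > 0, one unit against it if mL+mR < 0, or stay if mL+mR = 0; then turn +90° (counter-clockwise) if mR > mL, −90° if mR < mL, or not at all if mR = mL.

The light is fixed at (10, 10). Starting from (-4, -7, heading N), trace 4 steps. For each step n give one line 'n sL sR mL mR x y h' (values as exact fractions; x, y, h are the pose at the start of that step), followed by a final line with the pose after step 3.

0 4/9 100/197 -506/1773 112/1773 -4 -7 N
1 200/617 40/109 -13780/67253 2880/67253 -4 -8 W
2 25/68 50/149 -3075/20264 -325/10132 -3 -8 S
3 200/377 40/89 -6180/33553 -2720/33553 -3 -7 E
final -4 -7 N

n=0: pose=(-4,-7,N); sL=4/9, sR=100/197; mL=-506/1773, mR=112/1773; mL+mR=-2/9 → advance -1; mR−mL=206/591 → turn +1·90°
n=1: pose=(-4,-8,W); sL=200/617, sR=40/109; mL=-13780/67253, mR=2880/67253; mL+mR=-100/617 → advance -1; mR−mL=16660/67253 → turn +1·90°
n=2: pose=(-3,-8,S); sL=25/68, sR=50/149; mL=-3075/20264, mR=-325/10132; mL+mR=-25/136 → advance -1; mR−mL=2425/20264 → turn +1·90°
n=3: pose=(-3,-7,E); sL=200/377, sR=40/89; mL=-6180/33553, mR=-2720/33553; mL+mR=-100/377 → advance -1; mR−mL=3460/33553 → turn +1·90°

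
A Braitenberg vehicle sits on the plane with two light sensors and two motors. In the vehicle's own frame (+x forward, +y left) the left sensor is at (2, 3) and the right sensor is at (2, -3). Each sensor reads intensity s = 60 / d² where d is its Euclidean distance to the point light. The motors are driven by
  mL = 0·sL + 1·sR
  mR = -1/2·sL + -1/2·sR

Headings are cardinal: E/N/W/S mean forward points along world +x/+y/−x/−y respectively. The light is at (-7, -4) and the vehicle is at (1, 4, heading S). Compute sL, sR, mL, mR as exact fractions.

left sensor world pos  = (4, 2); dL² = 157
right sensor world pos = (-2, 2); dR² = 61
sL = 60/157 = 60/157
sR = 60/61 = 60/61
mL = 0·sL + 1·sR = 60/61
mR = -1/2·sL + -1/2·sR = -6540/9577

60/157 60/61 60/61 -6540/9577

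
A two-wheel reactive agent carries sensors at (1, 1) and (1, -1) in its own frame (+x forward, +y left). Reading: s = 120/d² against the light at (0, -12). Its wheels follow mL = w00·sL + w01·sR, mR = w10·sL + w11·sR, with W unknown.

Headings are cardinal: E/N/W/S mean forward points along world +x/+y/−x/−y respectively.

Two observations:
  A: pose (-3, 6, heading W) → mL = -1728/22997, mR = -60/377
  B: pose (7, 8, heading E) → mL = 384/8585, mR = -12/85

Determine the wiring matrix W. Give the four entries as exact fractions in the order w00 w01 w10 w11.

obs A: pose=(-3,6,W) → sL=24/61, sR=120/377, mL=-1728/22997, mR=-60/377
obs B: pose=(7,8,E) → sL=24/101, sR=24/85, mL=384/8585, mR=-12/85
sensor matrix S = [[24/61, 120/377], [24/101, 24/85]]; det S = 6999552/197429245
solve [mL_A; mL_B] = S·[w00; w01] and [mR_A; mR_B] = S·[w10; w11]:
  w00 = -1, w01 = 1, w10 = 0, w11 = -1/2

-1 1 0 -1/2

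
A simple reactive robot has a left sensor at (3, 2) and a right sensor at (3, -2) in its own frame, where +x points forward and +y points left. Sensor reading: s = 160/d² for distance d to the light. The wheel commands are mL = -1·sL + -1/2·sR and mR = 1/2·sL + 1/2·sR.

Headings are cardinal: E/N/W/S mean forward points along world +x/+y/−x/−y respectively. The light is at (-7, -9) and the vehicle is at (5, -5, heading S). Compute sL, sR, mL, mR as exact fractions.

160/197 160/101 -31920/19897 23840/19897

left sensor world pos  = (7, -8); dL² = 197
right sensor world pos = (3, -8); dR² = 101
sL = 160/197 = 160/197
sR = 160/101 = 160/101
mL = -1·sL + -1/2·sR = -31920/19897
mR = 1/2·sL + 1/2·sR = 23840/19897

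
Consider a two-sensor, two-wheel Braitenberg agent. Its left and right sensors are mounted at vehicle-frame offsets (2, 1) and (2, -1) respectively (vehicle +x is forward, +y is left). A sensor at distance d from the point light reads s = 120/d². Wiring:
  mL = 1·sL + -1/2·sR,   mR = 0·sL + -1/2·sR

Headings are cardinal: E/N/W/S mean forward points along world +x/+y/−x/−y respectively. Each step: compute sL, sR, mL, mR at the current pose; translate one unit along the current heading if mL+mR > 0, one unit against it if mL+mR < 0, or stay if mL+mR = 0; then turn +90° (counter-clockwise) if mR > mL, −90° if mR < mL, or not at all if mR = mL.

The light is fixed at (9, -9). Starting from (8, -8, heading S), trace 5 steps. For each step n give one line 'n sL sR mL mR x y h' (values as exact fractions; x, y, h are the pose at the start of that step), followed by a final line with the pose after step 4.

0 120 24 108 -12 8 -8 S
1 12 12 6 -6 8 -9 W
2 15 30 0 -15 8 -9 N
3 120 24 108 -12 8 -10 E
4 12 12 6 -6 9 -10 S
final 9 -10 W

n=0: pose=(8,-8,S); sL=120, sR=24; mL=108, mR=-12; mL+mR=96 → advance +1; mR−mL=-120 → turn -1·90°
n=1: pose=(8,-9,W); sL=12, sR=12; mL=6, mR=-6; mL+mR=0 → advance +0; mR−mL=-12 → turn -1·90°
n=2: pose=(8,-9,N); sL=15, sR=30; mL=0, mR=-15; mL+mR=-15 → advance -1; mR−mL=-15 → turn -1·90°
n=3: pose=(8,-10,E); sL=120, sR=24; mL=108, mR=-12; mL+mR=96 → advance +1; mR−mL=-120 → turn -1·90°
n=4: pose=(9,-10,S); sL=12, sR=12; mL=6, mR=-6; mL+mR=0 → advance +0; mR−mL=-12 → turn -1·90°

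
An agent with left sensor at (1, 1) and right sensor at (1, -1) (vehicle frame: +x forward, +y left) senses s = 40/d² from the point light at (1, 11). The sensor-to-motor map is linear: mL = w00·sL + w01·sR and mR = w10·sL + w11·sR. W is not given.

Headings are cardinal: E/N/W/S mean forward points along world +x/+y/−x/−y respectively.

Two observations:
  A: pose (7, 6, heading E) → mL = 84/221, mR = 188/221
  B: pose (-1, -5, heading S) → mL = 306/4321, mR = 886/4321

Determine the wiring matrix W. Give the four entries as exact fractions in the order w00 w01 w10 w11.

1 -1/2 1 1/2

obs A: pose=(7,6,E) → sL=8/13, sR=8/17, mL=84/221, mR=188/221
obs B: pose=(-1,-5,S) → sL=4/29, sR=20/149, mL=306/4321, mR=886/4321
sensor matrix S = [[8/13, 8/17], [4/29, 20/149]]; det S = 16896/954941
solve [mL_A; mL_B] = S·[w00; w01] and [mR_A; mR_B] = S·[w10; w11]:
  w00 = 1, w01 = -1/2, w10 = 1, w11 = 1/2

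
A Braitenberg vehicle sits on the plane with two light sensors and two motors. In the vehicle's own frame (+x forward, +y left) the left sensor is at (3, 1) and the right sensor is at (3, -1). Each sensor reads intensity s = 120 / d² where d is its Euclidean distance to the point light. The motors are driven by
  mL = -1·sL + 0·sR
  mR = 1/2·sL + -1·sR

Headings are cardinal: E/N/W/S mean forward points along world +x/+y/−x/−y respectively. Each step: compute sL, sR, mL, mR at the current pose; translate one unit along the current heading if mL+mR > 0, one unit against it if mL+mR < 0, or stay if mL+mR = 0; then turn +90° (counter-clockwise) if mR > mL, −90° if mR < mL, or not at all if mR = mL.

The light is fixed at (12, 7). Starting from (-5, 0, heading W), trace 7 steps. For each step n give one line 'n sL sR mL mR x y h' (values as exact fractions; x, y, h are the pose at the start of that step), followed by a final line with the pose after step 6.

n=0: pose=(-5,0,W); sL=15/58, sR=30/109; mL=-15/58, mR=-1845/12644; mL+mR=-5115/12644 → advance -1; mR−mL=1425/12644 → turn +1·90°
n=1: pose=(-4,0,S); sL=24/65, sR=120/389; mL=-24/65, mR=-3132/25285; mL+mR=-12468/25285 → advance -1; mR−mL=6204/25285 → turn +1·90°
n=2: pose=(-4,1,E); sL=60/97, sR=60/109; mL=-60/97, mR=-2550/10573; mL+mR=-9090/10573 → advance -1; mR−mL=3990/10573 → turn +1·90°
n=3: pose=(-5,1,N); sL=40/111, sR=24/53; mL=-40/111, mR=-1604/5883; mL+mR=-3724/5883 → advance -1; mR−mL=172/1961 → turn +1·90°
n=4: pose=(-5,0,W); sL=15/58, sR=30/109; mL=-15/58, mR=-1845/12644; mL+mR=-5115/12644 → advance -1; mR−mL=1425/12644 → turn +1·90°
n=5: pose=(-4,0,S); sL=24/65, sR=120/389; mL=-24/65, mR=-3132/25285; mL+mR=-12468/25285 → advance -1; mR−mL=6204/25285 → turn +1·90°
n=6: pose=(-4,1,E); sL=60/97, sR=60/109; mL=-60/97, mR=-2550/10573; mL+mR=-9090/10573 → advance -1; mR−mL=3990/10573 → turn +1·90°

0 15/58 30/109 -15/58 -1845/12644 -5 0 W
1 24/65 120/389 -24/65 -3132/25285 -4 0 S
2 60/97 60/109 -60/97 -2550/10573 -4 1 E
3 40/111 24/53 -40/111 -1604/5883 -5 1 N
4 15/58 30/109 -15/58 -1845/12644 -5 0 W
5 24/65 120/389 -24/65 -3132/25285 -4 0 S
6 60/97 60/109 -60/97 -2550/10573 -4 1 E
final -5 1 N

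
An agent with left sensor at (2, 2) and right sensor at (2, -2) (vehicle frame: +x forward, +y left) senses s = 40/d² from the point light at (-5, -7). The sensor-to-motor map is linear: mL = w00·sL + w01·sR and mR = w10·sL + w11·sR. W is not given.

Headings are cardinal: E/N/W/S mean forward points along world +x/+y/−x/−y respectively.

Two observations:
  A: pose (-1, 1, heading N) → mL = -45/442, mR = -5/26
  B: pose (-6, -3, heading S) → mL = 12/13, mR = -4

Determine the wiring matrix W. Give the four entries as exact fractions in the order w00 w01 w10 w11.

1/2 -1 -1/2 0

obs A: pose=(-1,1,N) → sL=5/13, sR=5/17, mL=-45/442, mR=-5/26
obs B: pose=(-6,-3,S) → sL=8, sR=40/13, mL=12/13, mR=-4
sensor matrix S = [[5/13, 5/17], [8, 40/13]]; det S = -3360/2873
solve [mL_A; mL_B] = S·[w00; w01] and [mR_A; mR_B] = S·[w10; w11]:
  w00 = 1/2, w01 = -1, w10 = -1/2, w11 = 0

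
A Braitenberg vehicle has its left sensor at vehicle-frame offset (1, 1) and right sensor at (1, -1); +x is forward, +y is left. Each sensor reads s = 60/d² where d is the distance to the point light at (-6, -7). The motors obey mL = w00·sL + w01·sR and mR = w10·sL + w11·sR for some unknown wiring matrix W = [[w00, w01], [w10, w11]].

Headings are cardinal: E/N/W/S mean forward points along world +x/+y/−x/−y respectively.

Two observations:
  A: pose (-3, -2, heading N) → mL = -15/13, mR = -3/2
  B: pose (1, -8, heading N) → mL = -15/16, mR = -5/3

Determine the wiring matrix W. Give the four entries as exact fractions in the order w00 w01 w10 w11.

0 -1 -1 0

obs A: pose=(-3,-2,N) → sL=3/2, sR=15/13, mL=-15/13, mR=-3/2
obs B: pose=(1,-8,N) → sL=5/3, sR=15/16, mL=-15/16, mR=-5/3
sensor matrix S = [[3/2, 15/13], [5/3, 15/16]]; det S = -215/416
solve [mL_A; mL_B] = S·[w00; w01] and [mR_A; mR_B] = S·[w10; w11]:
  w00 = 0, w01 = -1, w10 = -1, w11 = 0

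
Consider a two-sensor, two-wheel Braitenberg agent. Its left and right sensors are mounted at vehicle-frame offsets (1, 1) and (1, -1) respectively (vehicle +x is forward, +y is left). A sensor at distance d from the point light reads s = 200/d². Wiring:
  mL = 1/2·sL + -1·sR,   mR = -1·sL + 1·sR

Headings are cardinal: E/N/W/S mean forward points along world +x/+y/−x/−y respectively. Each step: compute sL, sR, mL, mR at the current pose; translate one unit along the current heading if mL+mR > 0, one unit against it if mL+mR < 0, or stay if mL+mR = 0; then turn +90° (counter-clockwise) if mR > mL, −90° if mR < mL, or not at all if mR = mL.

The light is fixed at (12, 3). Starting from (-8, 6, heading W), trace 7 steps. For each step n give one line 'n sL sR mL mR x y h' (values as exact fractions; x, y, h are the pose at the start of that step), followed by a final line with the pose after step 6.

0 40/89 200/457 -8660/40673 -480/40673 -8 6 W
1 25/41 50/101 -1575/8282 -475/4141 -7 6 S
2 200/349 200/333 -36500/116217 3200/116217 -7 7 E
3 100/233 100/193 -13650/44969 4000/44969 -8 7 N
4 40/89 200/457 -8660/40673 -480/40673 -8 6 W
5 25/41 50/101 -1575/8282 -475/4141 -7 6 S
6 200/349 200/333 -36500/116217 3200/116217 -7 7 E
final -8 7 N

n=0: pose=(-8,6,W); sL=40/89, sR=200/457; mL=-8660/40673, mR=-480/40673; mL+mR=-20/89 → advance -1; mR−mL=8180/40673 → turn +1·90°
n=1: pose=(-7,6,S); sL=25/41, sR=50/101; mL=-1575/8282, mR=-475/4141; mL+mR=-25/82 → advance -1; mR−mL=625/8282 → turn +1·90°
n=2: pose=(-7,7,E); sL=200/349, sR=200/333; mL=-36500/116217, mR=3200/116217; mL+mR=-100/349 → advance -1; mR−mL=39700/116217 → turn +1·90°
n=3: pose=(-8,7,N); sL=100/233, sR=100/193; mL=-13650/44969, mR=4000/44969; mL+mR=-50/233 → advance -1; mR−mL=17650/44969 → turn +1·90°
n=4: pose=(-8,6,W); sL=40/89, sR=200/457; mL=-8660/40673, mR=-480/40673; mL+mR=-20/89 → advance -1; mR−mL=8180/40673 → turn +1·90°
n=5: pose=(-7,6,S); sL=25/41, sR=50/101; mL=-1575/8282, mR=-475/4141; mL+mR=-25/82 → advance -1; mR−mL=625/8282 → turn +1·90°
n=6: pose=(-7,7,E); sL=200/349, sR=200/333; mL=-36500/116217, mR=3200/116217; mL+mR=-100/349 → advance -1; mR−mL=39700/116217 → turn +1·90°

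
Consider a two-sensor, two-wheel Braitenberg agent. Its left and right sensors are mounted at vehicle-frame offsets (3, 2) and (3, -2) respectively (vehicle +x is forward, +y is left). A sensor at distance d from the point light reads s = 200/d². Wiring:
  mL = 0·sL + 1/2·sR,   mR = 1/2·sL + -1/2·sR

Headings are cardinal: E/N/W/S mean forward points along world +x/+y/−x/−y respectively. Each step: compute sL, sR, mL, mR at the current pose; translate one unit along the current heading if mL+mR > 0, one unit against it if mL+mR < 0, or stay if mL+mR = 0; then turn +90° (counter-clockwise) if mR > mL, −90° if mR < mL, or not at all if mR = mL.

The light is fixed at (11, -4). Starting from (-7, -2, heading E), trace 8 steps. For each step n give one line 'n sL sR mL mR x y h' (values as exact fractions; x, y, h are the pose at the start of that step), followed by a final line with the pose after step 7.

n=0: pose=(-7,-2,E); sL=200/241, sR=8/9; mL=4/9, mR=-64/2169; mL+mR=100/241 → advance +1; mR−mL=-1028/2169 → turn -1·90°
n=1: pose=(-6,-2,S); sL=100/113, sR=100/181; mL=50/181, mR=3400/20453; mL+mR=50/113 → advance +1; mR−mL=-2250/20453 → turn -1·90°
n=2: pose=(-6,-3,W); sL=200/401, sR=200/409; mL=100/409, mR=800/164009; mL+mR=100/401 → advance +1; mR−mL=-39300/164009 → turn -1·90°
n=3: pose=(-7,-3,N); sL=25/52, sR=25/34; mL=25/68, mR=-225/1768; mL+mR=25/104 → advance +1; mR−mL=-875/1768 → turn -1·90°
n=4: pose=(-7,-2,E); sL=200/241, sR=8/9; mL=4/9, mR=-64/2169; mL+mR=100/241 → advance +1; mR−mL=-1028/2169 → turn -1·90°
n=5: pose=(-6,-2,S); sL=100/113, sR=100/181; mL=50/181, mR=3400/20453; mL+mR=50/113 → advance +1; mR−mL=-2250/20453 → turn -1·90°
n=6: pose=(-6,-3,W); sL=200/401, sR=200/409; mL=100/409, mR=800/164009; mL+mR=100/401 → advance +1; mR−mL=-39300/164009 → turn -1·90°
n=7: pose=(-7,-3,N); sL=25/52, sR=25/34; mL=25/68, mR=-225/1768; mL+mR=25/104 → advance +1; mR−mL=-875/1768 → turn -1·90°

0 200/241 8/9 4/9 -64/2169 -7 -2 E
1 100/113 100/181 50/181 3400/20453 -6 -2 S
2 200/401 200/409 100/409 800/164009 -6 -3 W
3 25/52 25/34 25/68 -225/1768 -7 -3 N
4 200/241 8/9 4/9 -64/2169 -7 -2 E
5 100/113 100/181 50/181 3400/20453 -6 -2 S
6 200/401 200/409 100/409 800/164009 -6 -3 W
7 25/52 25/34 25/68 -225/1768 -7 -3 N
final -7 -2 E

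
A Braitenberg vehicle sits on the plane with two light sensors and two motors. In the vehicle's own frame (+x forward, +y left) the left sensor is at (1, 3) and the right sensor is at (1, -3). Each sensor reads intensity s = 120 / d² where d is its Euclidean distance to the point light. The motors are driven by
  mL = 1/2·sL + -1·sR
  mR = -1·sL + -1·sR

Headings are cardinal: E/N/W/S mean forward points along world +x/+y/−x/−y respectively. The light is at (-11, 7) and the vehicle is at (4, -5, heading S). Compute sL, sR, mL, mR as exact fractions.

120/493 120/313 -40380/154309 -96720/154309

left sensor world pos  = (7, -6); dL² = 493
right sensor world pos = (1, -6); dR² = 313
sL = 120/493 = 120/493
sR = 120/313 = 120/313
mL = 1/2·sL + -1·sR = -40380/154309
mR = -1·sL + -1·sR = -96720/154309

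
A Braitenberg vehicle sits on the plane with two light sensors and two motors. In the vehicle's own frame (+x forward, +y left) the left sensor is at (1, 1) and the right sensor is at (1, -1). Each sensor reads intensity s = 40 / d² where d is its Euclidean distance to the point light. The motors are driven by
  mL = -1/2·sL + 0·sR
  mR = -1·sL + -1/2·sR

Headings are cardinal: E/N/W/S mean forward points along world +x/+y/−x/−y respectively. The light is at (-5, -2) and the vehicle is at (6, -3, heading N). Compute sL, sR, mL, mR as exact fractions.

2/5 5/18 -1/5 -97/180

left sensor world pos  = (5, -2); dL² = 100
right sensor world pos = (7, -2); dR² = 144
sL = 40/100 = 2/5
sR = 40/144 = 5/18
mL = -1/2·sL + 0·sR = -1/5
mR = -1·sL + -1/2·sR = -97/180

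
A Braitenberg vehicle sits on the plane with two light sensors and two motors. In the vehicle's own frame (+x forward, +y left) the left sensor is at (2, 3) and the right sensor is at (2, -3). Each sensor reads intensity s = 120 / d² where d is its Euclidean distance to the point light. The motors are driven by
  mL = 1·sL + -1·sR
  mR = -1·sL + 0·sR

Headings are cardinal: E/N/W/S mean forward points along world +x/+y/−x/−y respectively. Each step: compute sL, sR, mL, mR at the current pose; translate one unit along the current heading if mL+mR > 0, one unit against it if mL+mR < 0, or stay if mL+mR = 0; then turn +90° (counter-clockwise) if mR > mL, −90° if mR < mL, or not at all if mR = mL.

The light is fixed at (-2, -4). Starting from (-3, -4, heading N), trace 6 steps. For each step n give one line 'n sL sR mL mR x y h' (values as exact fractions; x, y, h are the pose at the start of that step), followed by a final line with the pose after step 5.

n=0: pose=(-3,-4,N); sL=6, sR=15; mL=-9, mR=-6; mL+mR=-15 → advance -1; mR−mL=3 → turn +1·90°
n=1: pose=(-3,-5,W); sL=24/5, sR=120/13; mL=-288/65, mR=-24/5; mL+mR=-120/13 → advance -1; mR−mL=-24/65 → turn -1·90°
n=2: pose=(-2,-5,N); sL=12, sR=12; mL=0, mR=-12; mL+mR=-12 → advance -1; mR−mL=-12 → turn -1·90°
n=3: pose=(-2,-6,E); sL=24, sR=120/29; mL=576/29, mR=-24; mL+mR=-120/29 → advance -1; mR−mL=-1272/29 → turn -1·90°
n=4: pose=(-3,-6,S); sL=6, sR=15/4; mL=9/4, mR=-6; mL+mR=-15/4 → advance -1; mR−mL=-33/4 → turn -1·90°
n=5: pose=(-3,-5,W); sL=24/5, sR=120/13; mL=-288/65, mR=-24/5; mL+mR=-120/13 → advance -1; mR−mL=-24/65 → turn -1·90°

0 6 15 -9 -6 -3 -4 N
1 24/5 120/13 -288/65 -24/5 -3 -5 W
2 12 12 0 -12 -2 -5 N
3 24 120/29 576/29 -24 -2 -6 E
4 6 15/4 9/4 -6 -3 -6 S
5 24/5 120/13 -288/65 -24/5 -3 -5 W
final -2 -5 N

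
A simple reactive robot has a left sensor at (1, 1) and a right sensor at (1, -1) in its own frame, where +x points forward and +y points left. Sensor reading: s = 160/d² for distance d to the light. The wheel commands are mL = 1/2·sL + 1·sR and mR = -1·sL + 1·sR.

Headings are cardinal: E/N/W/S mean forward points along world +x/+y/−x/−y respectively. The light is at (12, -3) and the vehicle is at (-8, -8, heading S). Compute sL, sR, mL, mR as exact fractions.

left sensor world pos  = (-7, -9); dL² = 397
right sensor world pos = (-9, -9); dR² = 477
sL = 160/397 = 160/397
sR = 160/477 = 160/477
mL = 1/2·sL + 1·sR = 101680/189369
mR = -1·sL + 1·sR = -12800/189369

160/397 160/477 101680/189369 -12800/189369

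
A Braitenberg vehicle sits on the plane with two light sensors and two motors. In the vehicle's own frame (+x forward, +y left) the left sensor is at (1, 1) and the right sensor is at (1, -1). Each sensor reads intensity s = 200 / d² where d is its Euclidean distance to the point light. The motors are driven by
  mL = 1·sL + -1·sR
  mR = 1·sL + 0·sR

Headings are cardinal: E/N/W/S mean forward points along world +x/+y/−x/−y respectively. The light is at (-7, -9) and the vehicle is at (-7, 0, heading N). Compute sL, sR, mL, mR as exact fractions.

left sensor world pos  = (-8, 1); dL² = 101
right sensor world pos = (-6, 1); dR² = 101
sL = 200/101 = 200/101
sR = 200/101 = 200/101
mL = 1·sL + -1·sR = 0
mR = 1·sL + 0·sR = 200/101

200/101 200/101 0 200/101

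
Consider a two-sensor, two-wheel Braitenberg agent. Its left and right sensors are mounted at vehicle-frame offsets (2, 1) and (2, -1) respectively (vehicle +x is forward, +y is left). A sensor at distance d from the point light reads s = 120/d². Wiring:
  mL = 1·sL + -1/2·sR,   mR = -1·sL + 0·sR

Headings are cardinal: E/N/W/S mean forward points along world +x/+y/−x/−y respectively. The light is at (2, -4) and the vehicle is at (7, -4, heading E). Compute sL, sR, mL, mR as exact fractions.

left sensor world pos  = (9, -3); dL² = 50
right sensor world pos = (9, -5); dR² = 50
sL = 120/50 = 12/5
sR = 120/50 = 12/5
mL = 1·sL + -1/2·sR = 6/5
mR = -1·sL + 0·sR = -12/5

12/5 12/5 6/5 -12/5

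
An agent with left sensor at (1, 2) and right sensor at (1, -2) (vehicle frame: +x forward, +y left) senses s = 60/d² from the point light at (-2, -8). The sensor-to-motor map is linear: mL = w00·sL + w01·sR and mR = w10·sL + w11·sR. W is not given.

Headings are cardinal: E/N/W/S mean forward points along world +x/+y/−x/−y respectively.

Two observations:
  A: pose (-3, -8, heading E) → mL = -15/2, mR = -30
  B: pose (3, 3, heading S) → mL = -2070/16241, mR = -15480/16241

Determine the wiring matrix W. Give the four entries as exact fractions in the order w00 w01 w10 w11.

obs A: pose=(-3,-8,E) → sL=15, sR=15, mL=-15/2, mR=-30
obs B: pose=(3,3,S) → sL=60/149, sR=60/109, mL=-2070/16241, mR=-15480/16241
sensor matrix S = [[15, 15], [60/149, 60/109]]; det S = 36000/16241
solve [mL_A; mL_B] = S·[w00; w01] and [mR_A; mR_B] = S·[w10; w11]:
  w00 = -1, w01 = 1/2, w10 = -1, w11 = -1

-1 1/2 -1 -1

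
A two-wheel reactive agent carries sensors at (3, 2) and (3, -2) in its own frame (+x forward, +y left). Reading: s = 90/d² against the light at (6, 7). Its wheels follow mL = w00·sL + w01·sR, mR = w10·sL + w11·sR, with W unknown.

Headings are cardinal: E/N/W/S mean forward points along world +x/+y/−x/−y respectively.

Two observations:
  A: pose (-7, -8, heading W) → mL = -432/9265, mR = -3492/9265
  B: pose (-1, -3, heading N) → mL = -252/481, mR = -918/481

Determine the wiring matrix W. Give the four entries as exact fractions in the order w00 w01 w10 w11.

obs A: pose=(-7,-8,W) → sL=18/109, sR=18/85, mL=-432/9265, mR=-3492/9265
obs B: pose=(-1,-3,N) → sL=9/13, sR=45/37, mL=-252/481, mR=-918/481
sensor matrix S = [[18/109, 18/85], [9/13, 45/37]]; det S = 241704/4456465
solve [mL_A; mL_B] = S·[w00; w01] and [mR_A; mR_B] = S·[w10; w11]:
  w00 = 1, w01 = -1, w10 = -1, w11 = -1

1 -1 -1 -1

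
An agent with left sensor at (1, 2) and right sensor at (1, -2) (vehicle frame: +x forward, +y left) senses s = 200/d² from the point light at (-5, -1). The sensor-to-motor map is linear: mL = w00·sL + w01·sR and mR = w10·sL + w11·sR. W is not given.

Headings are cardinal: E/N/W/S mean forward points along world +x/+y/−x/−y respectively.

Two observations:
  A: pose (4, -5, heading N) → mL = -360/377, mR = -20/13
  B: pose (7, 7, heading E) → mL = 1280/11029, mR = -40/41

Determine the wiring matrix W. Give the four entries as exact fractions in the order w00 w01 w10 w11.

obs A: pose=(4,-5,N) → sL=100/29, sR=20/13, mL=-360/377, mR=-20/13
obs B: pose=(7,7,E) → sL=200/269, sR=40/41, mL=1280/11029, mR=-40/41
sensor matrix S = [[100/29, 20/13], [200/269, 40/41]]; det S = 9232000/4157933
solve [mL_A; mL_B] = S·[w00; w01] and [mR_A; mR_B] = S·[w10; w11]:
  w00 = -1/2, w01 = 1/2, w10 = 0, w11 = -1

-1/2 1/2 0 -1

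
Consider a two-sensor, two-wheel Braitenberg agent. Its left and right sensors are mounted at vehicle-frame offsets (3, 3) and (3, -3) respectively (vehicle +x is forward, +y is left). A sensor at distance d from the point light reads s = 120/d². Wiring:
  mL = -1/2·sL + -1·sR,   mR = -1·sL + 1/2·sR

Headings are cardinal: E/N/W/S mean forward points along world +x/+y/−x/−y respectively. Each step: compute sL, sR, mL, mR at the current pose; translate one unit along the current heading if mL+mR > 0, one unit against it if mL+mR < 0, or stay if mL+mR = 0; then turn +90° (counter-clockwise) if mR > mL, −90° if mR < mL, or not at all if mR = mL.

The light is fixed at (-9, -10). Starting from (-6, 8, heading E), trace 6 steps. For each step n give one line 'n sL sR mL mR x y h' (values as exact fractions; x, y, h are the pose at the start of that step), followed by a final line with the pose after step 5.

0 40/159 40/87 -900/1537 -100/4611 -6 8 E
1 60/221 60/233 -20250/51493 -7350/51493 -7 8 N
2 120/197 120/401 -47700/78997 -36300/78997 -7 7 W
3 15/29 30/49 -2475/2842 -300/1421 -6 7 S
4 40/159 40/87 -900/1537 -100/4611 -6 8 E
5 60/221 60/233 -20250/51493 -7350/51493 -7 8 N
final -7 7 W

n=0: pose=(-6,8,E); sL=40/159, sR=40/87; mL=-900/1537, mR=-100/4611; mL+mR=-2800/4611 → advance -1; mR−mL=2600/4611 → turn +1·90°
n=1: pose=(-7,8,N); sL=60/221, sR=60/233; mL=-20250/51493, mR=-7350/51493; mL+mR=-27600/51493 → advance -1; mR−mL=12900/51493 → turn +1·90°
n=2: pose=(-7,7,W); sL=120/197, sR=120/401; mL=-47700/78997, mR=-36300/78997; mL+mR=-84000/78997 → advance -1; mR−mL=11400/78997 → turn +1·90°
n=3: pose=(-6,7,S); sL=15/29, sR=30/49; mL=-2475/2842, mR=-300/1421; mL+mR=-3075/2842 → advance -1; mR−mL=1875/2842 → turn +1·90°
n=4: pose=(-6,8,E); sL=40/159, sR=40/87; mL=-900/1537, mR=-100/4611; mL+mR=-2800/4611 → advance -1; mR−mL=2600/4611 → turn +1·90°
n=5: pose=(-7,8,N); sL=60/221, sR=60/233; mL=-20250/51493, mR=-7350/51493; mL+mR=-27600/51493 → advance -1; mR−mL=12900/51493 → turn +1·90°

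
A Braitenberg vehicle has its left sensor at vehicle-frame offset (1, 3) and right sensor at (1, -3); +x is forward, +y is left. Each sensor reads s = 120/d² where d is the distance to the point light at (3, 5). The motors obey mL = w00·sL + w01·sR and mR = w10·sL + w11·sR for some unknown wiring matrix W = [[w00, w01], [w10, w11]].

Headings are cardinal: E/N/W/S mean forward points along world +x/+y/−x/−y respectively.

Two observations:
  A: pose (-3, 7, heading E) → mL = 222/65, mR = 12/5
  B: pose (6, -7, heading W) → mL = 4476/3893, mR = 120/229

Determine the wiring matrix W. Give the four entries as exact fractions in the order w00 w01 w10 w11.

-1/2 1 1 0

obs A: pose=(-3,7,E) → sL=12/5, sR=60/13, mL=222/65, mR=12/5
obs B: pose=(6,-7,W) → sL=120/229, sR=24/17, mL=4476/3893, mR=120/229
sensor matrix S = [[12/5, 60/13], [120/229, 24/17]]; det S = 245376/253045
solve [mL_A; mL_B] = S·[w00; w01] and [mR_A; mR_B] = S·[w10; w11]:
  w00 = -1/2, w01 = 1, w10 = 1, w11 = 0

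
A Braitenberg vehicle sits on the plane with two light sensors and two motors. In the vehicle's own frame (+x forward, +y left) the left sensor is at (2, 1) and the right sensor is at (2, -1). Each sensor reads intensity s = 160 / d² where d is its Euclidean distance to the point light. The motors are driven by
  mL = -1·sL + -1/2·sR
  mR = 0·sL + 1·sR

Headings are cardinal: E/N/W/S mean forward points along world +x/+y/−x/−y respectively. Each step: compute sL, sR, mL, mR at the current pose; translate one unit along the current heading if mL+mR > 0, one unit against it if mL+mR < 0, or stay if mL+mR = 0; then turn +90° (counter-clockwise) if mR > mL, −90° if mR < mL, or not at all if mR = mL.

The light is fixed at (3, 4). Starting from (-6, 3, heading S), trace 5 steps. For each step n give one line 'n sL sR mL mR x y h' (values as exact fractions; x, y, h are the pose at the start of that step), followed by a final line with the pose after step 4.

0 160/73 160/109 -23280/7957 160/109 -6 3 S
1 16/5 16/5 -24/5 16/5 -6 4 E
2 32/25 32/17 -944/425 32/17 -7 4 N
3 40/37 10/9 -545/333 10/9 -7 3 W
4 160/73 160/109 -23280/7957 160/109 -6 3 S
final -6 4 E

n=0: pose=(-6,3,S); sL=160/73, sR=160/109; mL=-23280/7957, mR=160/109; mL+mR=-11600/7957 → advance -1; mR−mL=34960/7957 → turn +1·90°
n=1: pose=(-6,4,E); sL=16/5, sR=16/5; mL=-24/5, mR=16/5; mL+mR=-8/5 → advance -1; mR−mL=8 → turn +1·90°
n=2: pose=(-7,4,N); sL=32/25, sR=32/17; mL=-944/425, mR=32/17; mL+mR=-144/425 → advance -1; mR−mL=1744/425 → turn +1·90°
n=3: pose=(-7,3,W); sL=40/37, sR=10/9; mL=-545/333, mR=10/9; mL+mR=-175/333 → advance -1; mR−mL=305/111 → turn +1·90°
n=4: pose=(-6,3,S); sL=160/73, sR=160/109; mL=-23280/7957, mR=160/109; mL+mR=-11600/7957 → advance -1; mR−mL=34960/7957 → turn +1·90°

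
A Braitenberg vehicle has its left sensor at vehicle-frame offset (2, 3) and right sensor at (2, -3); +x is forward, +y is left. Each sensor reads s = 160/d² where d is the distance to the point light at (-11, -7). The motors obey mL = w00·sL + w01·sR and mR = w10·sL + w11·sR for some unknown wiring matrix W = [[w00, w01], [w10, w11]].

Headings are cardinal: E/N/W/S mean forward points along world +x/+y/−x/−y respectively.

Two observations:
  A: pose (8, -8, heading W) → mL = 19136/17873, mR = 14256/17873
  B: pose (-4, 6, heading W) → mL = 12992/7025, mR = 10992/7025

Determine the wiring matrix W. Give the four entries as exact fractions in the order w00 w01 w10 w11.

obs A: pose=(8,-8,W) → sL=32/61, sR=160/293, mL=19136/17873, mR=14256/17873
obs B: pose=(-4,6,W) → sL=32/25, sR=160/281, mL=12992/7025, mR=10992/7025
sensor matrix S = [[32/61, 160/293], [32/25, 160/281]]; det S = -10051584/25111565
solve [mL_A; mL_B] = S·[w00; w01] and [mR_A; mR_B] = S·[w10; w11]:
  w00 = 1, w01 = 1, w10 = 1, w11 = 1/2

1 1 1 1/2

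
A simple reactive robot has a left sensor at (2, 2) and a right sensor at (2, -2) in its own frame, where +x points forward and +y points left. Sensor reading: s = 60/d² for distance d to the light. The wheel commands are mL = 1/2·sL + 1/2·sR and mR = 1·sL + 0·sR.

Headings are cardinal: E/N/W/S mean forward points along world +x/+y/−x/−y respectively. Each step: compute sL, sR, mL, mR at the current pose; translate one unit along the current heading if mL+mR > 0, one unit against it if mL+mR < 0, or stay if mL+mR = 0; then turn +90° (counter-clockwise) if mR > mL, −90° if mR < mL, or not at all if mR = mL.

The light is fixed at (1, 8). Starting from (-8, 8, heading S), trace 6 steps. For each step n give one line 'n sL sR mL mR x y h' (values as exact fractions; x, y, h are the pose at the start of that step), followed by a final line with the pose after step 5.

0 60/53 12/25 1068/1325 60/53 -8 8 S
1 6/5 30/29 162/145 6/5 -8 7 E
2 60/101 60/37 4140/3737 60/101 -7 7 N
3 3/2 3/2 3/2 3/2 -7 8 E
4 60/29 60/29 60/29 60/29 -6 8 E
5 3 3 3 3 -5 8 E
final -4 8 E

n=0: pose=(-8,8,S); sL=60/53, sR=12/25; mL=1068/1325, mR=60/53; mL+mR=2568/1325 → advance +1; mR−mL=432/1325 → turn +1·90°
n=1: pose=(-8,7,E); sL=6/5, sR=30/29; mL=162/145, mR=6/5; mL+mR=336/145 → advance +1; mR−mL=12/145 → turn +1·90°
n=2: pose=(-7,7,N); sL=60/101, sR=60/37; mL=4140/3737, mR=60/101; mL+mR=6360/3737 → advance +1; mR−mL=-1920/3737 → turn -1·90°
n=3: pose=(-7,8,E); sL=3/2, sR=3/2; mL=3/2, mR=3/2; mL+mR=3 → advance +1; mR−mL=0 → turn +0·90°
n=4: pose=(-6,8,E); sL=60/29, sR=60/29; mL=60/29, mR=60/29; mL+mR=120/29 → advance +1; mR−mL=0 → turn +0·90°
n=5: pose=(-5,8,E); sL=3, sR=3; mL=3, mR=3; mL+mR=6 → advance +1; mR−mL=0 → turn +0·90°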